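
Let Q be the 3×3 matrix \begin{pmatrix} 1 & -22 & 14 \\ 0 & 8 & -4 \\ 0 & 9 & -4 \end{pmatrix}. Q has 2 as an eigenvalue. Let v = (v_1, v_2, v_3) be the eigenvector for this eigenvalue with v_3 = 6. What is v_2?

Q − 2I = [[-1, -22, 14], [0, 6, -4], [0, 9, -6]].
Solving (Q − 2I)v = 0 gives the eigenspace spanned by (-4, 4, 6).
With v_3 = 6, v = (-4, 4, 6), so v_2 = 4.

4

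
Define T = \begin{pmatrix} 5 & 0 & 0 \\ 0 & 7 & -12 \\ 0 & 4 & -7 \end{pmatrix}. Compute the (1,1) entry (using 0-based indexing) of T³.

Characteristic polynomial: λ^3 - 5λ^2 - λ + 5 = (λ - 5)(λ - 1)(λ + 1), so the eigenvalues are -1, 1, 5.
λ=5: eigenvector (1, 0, 0).
λ=1: eigenvector (0, 2, 1).
λ=-1: eigenvector (0, -3, -2).
P = [[1, 0, 0], [0, 2, -3], [0, 1, -2]], D = diag(5, 1, -1), P⁻¹ = [[1, 0, 0], [0, 2, -3], [0, 1, -2]].
T³ = P·diag(125, 1, -1)·P⁻¹ = [[125, 0, 0], [0, 7, -12], [0, 4, -7]].
The requested entry is 7.

7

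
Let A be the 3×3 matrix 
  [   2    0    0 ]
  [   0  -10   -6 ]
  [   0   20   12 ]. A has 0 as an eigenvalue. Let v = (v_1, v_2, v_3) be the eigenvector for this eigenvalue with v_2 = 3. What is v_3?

-5

A = [[2, 0, 0], [0, -10, -6], [0, 20, 12]].
Solving (A)v = 0 gives the eigenspace spanned by (0, 3, -5).
With v_2 = 3, v = (0, 3, -5), so v_3 = -5.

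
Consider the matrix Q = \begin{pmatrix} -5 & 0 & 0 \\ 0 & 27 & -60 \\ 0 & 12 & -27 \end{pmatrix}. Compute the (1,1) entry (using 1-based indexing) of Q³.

-125

Characteristic polynomial: λ^3 + 5λ^2 - 9λ - 45 = (λ - 3)(λ + 3)(λ + 5), so the eigenvalues are -5, -3, 3.
λ=-5: eigenvector (1, 0, 0).
λ=-3: eigenvector (0, 2, 1).
λ=3: eigenvector (0, 5, 2).
P = [[1, 0, 0], [0, 2, 5], [0, 1, 2]], D = diag(-5, -3, 3), P⁻¹ = [[1, 0, 0], [0, -2, 5], [0, 1, -2]].
Q³ = P·diag(-125, -27, 27)·P⁻¹ = [[-125, 0, 0], [0, 243, -540], [0, 108, -243]].
The requested entry is -125.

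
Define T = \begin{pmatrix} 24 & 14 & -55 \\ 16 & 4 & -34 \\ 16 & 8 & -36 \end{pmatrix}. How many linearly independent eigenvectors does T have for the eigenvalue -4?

T + 4I = [[28, 14, -55], [16, 8, -34], [16, 8, -32]].
This matrix has rank 2, so its null space has dimension 3 − 2 = 1.

1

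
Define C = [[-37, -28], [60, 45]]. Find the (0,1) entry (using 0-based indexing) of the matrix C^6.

Characteristic polynomial: r^2 - 8r + 15 = (r - 5)(r - 3), so the eigenvalues are 3, 5.
r=3: eigenvector (-7, 10).
r=5: eigenvector (-2, 3).
P = [[-7, -2], [10, 3]], D = diag(3, 5), P⁻¹ = [[-3, -2], [10, 7]].
C⁶ = P·diag(729, 15625)·P⁻¹ = [[-297191, -208544], [446880, 313545]].
The requested entry is -208544.

-208544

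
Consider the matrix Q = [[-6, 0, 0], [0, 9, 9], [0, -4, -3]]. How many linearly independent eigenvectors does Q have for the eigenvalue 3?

Q − 3I = [[-9, 0, 0], [0, 6, 9], [0, -4, -6]].
This matrix has rank 2, so its null space has dimension 3 − 2 = 1.

1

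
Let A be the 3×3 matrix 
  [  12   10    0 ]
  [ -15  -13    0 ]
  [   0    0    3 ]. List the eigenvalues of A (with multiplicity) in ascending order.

-3, 2, 3

Characteristic polynomial: p(s) = s^3 - 2s^2 - 9s + 18 = (s - 3)(s - 2)(s + 3).
Roots (with multiplicity): -3, 2, 3.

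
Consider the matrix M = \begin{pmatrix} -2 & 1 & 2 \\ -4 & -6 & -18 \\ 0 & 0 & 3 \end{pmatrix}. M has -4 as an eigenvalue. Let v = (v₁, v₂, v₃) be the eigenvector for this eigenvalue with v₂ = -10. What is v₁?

5

M + 4I = [[2, 1, 2], [-4, -2, -18], [0, 0, 7]].
Solving (M + 4I)v = 0 gives the eigenspace spanned by (5, -10, 0).
With v₂ = -10, v = (5, -10, 0), so v₁ = 5.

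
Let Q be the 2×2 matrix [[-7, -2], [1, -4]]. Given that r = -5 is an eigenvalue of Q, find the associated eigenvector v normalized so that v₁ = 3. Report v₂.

Q + 5I = [[-2, -2], [1, 1]].
Solving (Q + 5I)v = 0 gives the eigenspace spanned by (3, -3).
With v₁ = 3, v = (3, -3), so v₂ = -3.

-3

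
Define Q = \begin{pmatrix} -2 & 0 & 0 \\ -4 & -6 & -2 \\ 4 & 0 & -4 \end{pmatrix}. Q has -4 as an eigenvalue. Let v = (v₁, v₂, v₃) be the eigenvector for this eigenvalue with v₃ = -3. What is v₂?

3

Q + 4I = [[2, 0, 0], [-4, -2, -2], [4, 0, 0]].
Solving (Q + 4I)v = 0 gives the eigenspace spanned by (0, 3, -3).
With v₃ = -3, v = (0, 3, -3), so v₂ = 3.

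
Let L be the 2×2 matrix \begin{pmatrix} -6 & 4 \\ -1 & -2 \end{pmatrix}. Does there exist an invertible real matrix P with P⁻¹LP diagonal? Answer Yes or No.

Characteristic polynomial: p(s) = s^2 + 8s + 16 = (s + 4)^2.
s = -4 has algebraic multiplicity 2; rank(L + 4I) = 1, so geometric multiplicity = 1.
Geometric multiplicity < algebraic multiplicity, so L is not diagonalizable.

No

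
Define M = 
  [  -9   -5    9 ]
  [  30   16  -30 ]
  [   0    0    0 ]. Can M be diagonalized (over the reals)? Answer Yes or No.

Characteristic polynomial: p(t) = t^3 - 7t^2 + 6t = t(t - 6)(t - 1).
All 3 eigenvalues are distinct, so M is diagonalizable.

Yes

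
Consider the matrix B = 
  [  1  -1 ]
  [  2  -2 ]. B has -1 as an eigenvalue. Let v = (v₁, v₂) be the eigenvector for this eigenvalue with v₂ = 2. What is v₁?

B + 1I = [[2, -1], [2, -1]].
Solving (B + 1I)v = 0 gives the eigenspace spanned by (1, 2).
With v₂ = 2, v = (1, 2), so v₁ = 1.

1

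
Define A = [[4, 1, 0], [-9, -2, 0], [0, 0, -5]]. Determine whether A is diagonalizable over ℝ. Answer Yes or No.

Characteristic polynomial: p(μ) = μ^3 + 3μ^2 - 9μ + 5 = (μ - 1)^2(μ + 5).
μ = 1 has algebraic multiplicity 2; rank(A − 1I) = 2, so geometric multiplicity = 1.
Geometric multiplicity < algebraic multiplicity, so A is not diagonalizable.

No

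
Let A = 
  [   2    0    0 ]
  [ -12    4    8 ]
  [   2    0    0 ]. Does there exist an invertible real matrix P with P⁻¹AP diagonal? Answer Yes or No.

Characteristic polynomial: p(μ) = μ^3 - 6μ^2 + 8μ = μ(μ - 4)(μ - 2).
All 3 eigenvalues are distinct, so A is diagonalizable.

Yes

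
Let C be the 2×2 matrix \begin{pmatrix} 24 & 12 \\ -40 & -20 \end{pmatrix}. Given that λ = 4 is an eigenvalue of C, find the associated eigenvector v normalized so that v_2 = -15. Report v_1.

9

C − 4I = [[20, 12], [-40, -24]].
Solving (C − 4I)v = 0 gives the eigenspace spanned by (9, -15).
With v_2 = -15, v = (9, -15), so v_1 = 9.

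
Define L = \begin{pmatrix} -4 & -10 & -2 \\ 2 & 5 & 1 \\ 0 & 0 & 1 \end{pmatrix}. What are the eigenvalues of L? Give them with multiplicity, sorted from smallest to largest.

Characteristic polynomial: p(λ) = λ^3 - 2λ^2 + λ = λ(λ - 1)^2.
Roots (with multiplicity): 0, 1, 1.

0, 1, 1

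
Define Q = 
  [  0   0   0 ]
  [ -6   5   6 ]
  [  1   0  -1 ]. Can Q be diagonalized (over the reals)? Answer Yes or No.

Yes

Characteristic polynomial: p(λ) = λ^3 - 4λ^2 - 5λ = λ(λ - 5)(λ + 1).
All 3 eigenvalues are distinct, so Q is diagonalizable.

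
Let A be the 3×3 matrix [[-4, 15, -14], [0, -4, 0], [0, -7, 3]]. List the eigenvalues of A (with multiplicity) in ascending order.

Characteristic polynomial: p(μ) = μ^3 + 5μ^2 - 8μ - 48 = (μ - 3)(μ + 4)^2.
Roots (with multiplicity): -4, -4, 3.

-4, -4, 3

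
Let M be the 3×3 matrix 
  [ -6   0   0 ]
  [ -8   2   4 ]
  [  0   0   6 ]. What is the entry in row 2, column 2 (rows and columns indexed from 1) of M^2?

4

Characteristic polynomial: r^3 - 2r^2 - 36r + 72 = (r - 6)(r - 2)(r + 6), so the eigenvalues are -6, 2, 6.
r=-6: eigenvector (1, 1, 0).
r=2: eigenvector (0, 1, 0).
r=6: eigenvector (0, 1, 1).
P = [[1, 0, 0], [1, 1, 1], [0, 0, 1]], D = diag(-6, 2, 6), P⁻¹ = [[1, 0, 0], [-1, 1, -1], [0, 0, 1]].
M² = P·diag(36, 4, 36)·P⁻¹ = [[36, 0, 0], [32, 4, 32], [0, 0, 36]].
The requested entry is 4.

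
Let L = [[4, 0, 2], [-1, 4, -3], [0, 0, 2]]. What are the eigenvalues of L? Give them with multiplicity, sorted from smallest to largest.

2, 4, 4

Characteristic polynomial: p(λ) = λ^3 - 10λ^2 + 32λ - 32 = (λ - 4)^2(λ - 2).
Roots (with multiplicity): 2, 4, 4.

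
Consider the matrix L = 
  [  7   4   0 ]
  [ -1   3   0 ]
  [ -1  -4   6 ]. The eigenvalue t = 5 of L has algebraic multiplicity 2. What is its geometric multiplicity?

1

L − 5I = [[2, 4, 0], [-1, -2, 0], [-1, -4, 1]].
This matrix has rank 2, so its null space has dimension 3 − 2 = 1.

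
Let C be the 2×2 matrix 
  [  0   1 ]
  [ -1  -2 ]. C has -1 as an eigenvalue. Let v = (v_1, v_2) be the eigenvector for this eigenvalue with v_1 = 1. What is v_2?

-1

C + 1I = [[1, 1], [-1, -1]].
Solving (C + 1I)v = 0 gives the eigenspace spanned by (1, -1).
With v_1 = 1, v = (1, -1), so v_2 = -1.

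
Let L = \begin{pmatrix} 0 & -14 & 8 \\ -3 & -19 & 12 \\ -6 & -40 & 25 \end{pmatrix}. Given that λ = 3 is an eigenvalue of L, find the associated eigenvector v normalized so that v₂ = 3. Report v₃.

6

L − 3I = [[-3, -14, 8], [-3, -22, 12], [-6, -40, 22]].
Solving (L − 3I)v = 0 gives the eigenspace spanned by (2, 3, 6).
With v₂ = 3, v = (2, 3, 6), so v₃ = 6.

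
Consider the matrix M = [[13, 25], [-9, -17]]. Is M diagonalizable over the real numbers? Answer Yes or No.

Characteristic polynomial: p(t) = t^2 + 4t + 4 = (t + 2)^2.
t = -2 has algebraic multiplicity 2; rank(M + 2I) = 1, so geometric multiplicity = 1.
Geometric multiplicity < algebraic multiplicity, so M is not diagonalizable.

No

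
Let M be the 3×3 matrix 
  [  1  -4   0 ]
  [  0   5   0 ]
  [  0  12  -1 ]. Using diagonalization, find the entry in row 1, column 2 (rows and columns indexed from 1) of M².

-24

Characteristic polynomial: t^3 - 5t^2 - t + 5 = (t - 5)(t - 1)(t + 1), so the eigenvalues are -1, 1, 5.
t=1: eigenvector (1, 0, 0).
t=5: eigenvector (-1, 1, 2).
t=-1: eigenvector (0, 0, 1).
P = [[1, -1, 0], [0, 1, 0], [0, 2, 1]], D = diag(1, 5, -1), P⁻¹ = [[1, 1, 0], [0, 1, 0], [0, -2, 1]].
M² = P·diag(1, 25, 1)·P⁻¹ = [[1, -24, 0], [0, 25, 0], [0, 48, 1]].
The requested entry is -24.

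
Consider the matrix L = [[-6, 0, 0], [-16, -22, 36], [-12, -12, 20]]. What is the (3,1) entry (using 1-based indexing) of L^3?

-144

Characteristic polynomial: s^3 + 8s^2 + 4s - 48 = (s - 2)(s + 4)(s + 6), so the eigenvalues are -6, -4, 2.
s=-4: eigenvector (0, 2, 1).
s=2: eigenvector (0, -3, -2).
s=-6: eigenvector (1, -1, 0).
P = [[0, 0, 1], [2, -3, -1], [1, -2, 0]], D = diag(-4, 2, -6), P⁻¹ = [[2, 2, -3], [1, 1, -2], [1, 0, 0]].
L³ = P·diag(-64, 8, -216)·P⁻¹ = [[-216, 0, 0], [-64, -280, 432], [-144, -144, 224]].
The requested entry is -144.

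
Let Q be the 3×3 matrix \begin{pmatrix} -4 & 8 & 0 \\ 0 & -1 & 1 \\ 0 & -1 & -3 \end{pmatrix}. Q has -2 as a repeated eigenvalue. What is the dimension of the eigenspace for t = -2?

1

Q + 2I = [[-2, 8, 0], [0, 1, 1], [0, -1, -1]].
This matrix has rank 2, so its null space has dimension 3 − 2 = 1.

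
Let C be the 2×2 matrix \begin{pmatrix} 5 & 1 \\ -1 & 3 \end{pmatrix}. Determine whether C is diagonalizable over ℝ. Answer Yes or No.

No

Characteristic polynomial: p(r) = r^2 - 8r + 16 = (r - 4)^2.
r = 4 has algebraic multiplicity 2; rank(C − 4I) = 1, so geometric multiplicity = 1.
Geometric multiplicity < algebraic multiplicity, so C is not diagonalizable.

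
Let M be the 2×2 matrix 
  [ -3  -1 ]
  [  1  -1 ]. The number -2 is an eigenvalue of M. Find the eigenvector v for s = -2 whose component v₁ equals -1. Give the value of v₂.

1

M + 2I = [[-1, -1], [1, 1]].
Solving (M + 2I)v = 0 gives the eigenspace spanned by (-1, 1).
With v₁ = -1, v = (-1, 1), so v₂ = 1.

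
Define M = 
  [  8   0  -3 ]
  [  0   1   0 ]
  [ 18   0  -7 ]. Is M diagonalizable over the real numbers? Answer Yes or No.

Yes

Characteristic polynomial: p(s) = s^3 - 2s^2 - s + 2 = (s - 2)(s - 1)(s + 1).
All 3 eigenvalues are distinct, so M is diagonalizable.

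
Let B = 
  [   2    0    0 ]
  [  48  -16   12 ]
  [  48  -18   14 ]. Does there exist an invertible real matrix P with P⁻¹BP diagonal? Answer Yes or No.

Yes

Characteristic polynomial: p(μ) = μ^3 - 12μ + 16 = (μ - 2)^2(μ + 4).
μ = 2 has algebraic multiplicity 2; rank(B − 2I) = 1, so geometric multiplicity = 2.
Every eigenvalue has geometric = algebraic multiplicity, so B is diagonalizable.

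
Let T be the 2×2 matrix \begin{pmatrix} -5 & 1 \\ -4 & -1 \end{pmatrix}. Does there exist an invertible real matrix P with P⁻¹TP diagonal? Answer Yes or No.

No

Characteristic polynomial: p(r) = r^2 + 6r + 9 = (r + 3)^2.
r = -3 has algebraic multiplicity 2; rank(T + 3I) = 1, so geometric multiplicity = 1.
Geometric multiplicity < algebraic multiplicity, so T is not diagonalizable.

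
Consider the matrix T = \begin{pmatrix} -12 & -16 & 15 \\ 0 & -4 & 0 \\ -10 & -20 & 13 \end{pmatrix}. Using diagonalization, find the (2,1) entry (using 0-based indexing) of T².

-20

Characteristic polynomial: λ^3 + 3λ^2 - 10λ - 24 = (λ - 3)(λ + 2)(λ + 4), so the eigenvalues are -4, -2, 3.
λ=-2: eigenvector (3, 0, 2).
λ=-4: eigenvector (-2, 1, 0).
λ=3: eigenvector (1, 0, 1).
P = [[3, -2, 1], [0, 1, 0], [2, 0, 1]], D = diag(-2, -4, 3), P⁻¹ = [[1, 2, -1], [0, 1, 0], [-2, -4, 3]].
T² = P·diag(4, 16, 9)·P⁻¹ = [[-6, -44, 15], [0, 16, 0], [-10, -20, 19]].
The requested entry is -20.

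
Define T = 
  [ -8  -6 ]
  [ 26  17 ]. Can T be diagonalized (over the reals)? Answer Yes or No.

Yes

Characteristic polynomial: p(μ) = μ^2 - 9μ + 20 = (μ - 5)(μ - 4).
All 2 eigenvalues are distinct, so T is diagonalizable.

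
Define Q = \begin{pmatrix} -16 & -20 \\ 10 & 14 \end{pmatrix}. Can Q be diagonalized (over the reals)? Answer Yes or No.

Characteristic polynomial: p(λ) = λ^2 + 2λ - 24 = (λ - 4)(λ + 6).
All 2 eigenvalues are distinct, so Q is diagonalizable.

Yes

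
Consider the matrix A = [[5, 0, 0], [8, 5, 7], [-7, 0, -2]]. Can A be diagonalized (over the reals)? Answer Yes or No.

No

Characteristic polynomial: p(r) = r^3 - 8r^2 + 5r + 50 = (r - 5)^2(r + 2).
r = 5 has algebraic multiplicity 2; rank(A − 5I) = 2, so geometric multiplicity = 1.
Geometric multiplicity < algebraic multiplicity, so A is not diagonalizable.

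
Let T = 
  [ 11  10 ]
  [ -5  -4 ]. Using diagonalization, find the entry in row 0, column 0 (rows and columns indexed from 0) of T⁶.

Characteristic polynomial: μ^2 - 7μ + 6 = (μ - 6)(μ - 1), so the eigenvalues are 1, 6.
μ=1: eigenvector (1, -1).
μ=6: eigenvector (2, -1).
P = [[1, 2], [-1, -1]], D = diag(1, 6), P⁻¹ = [[-1, -2], [1, 1]].
T⁶ = P·diag(1, 46656)·P⁻¹ = [[93311, 93310], [-46655, -46654]].
The requested entry is 93311.

93311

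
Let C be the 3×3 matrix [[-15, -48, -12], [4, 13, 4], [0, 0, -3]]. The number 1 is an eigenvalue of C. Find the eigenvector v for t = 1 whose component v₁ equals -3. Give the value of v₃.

0

C − 1I = [[-16, -48, -12], [4, 12, 4], [0, 0, -4]].
Solving (C − 1I)v = 0 gives the eigenspace spanned by (-3, 1, 0).
With v₁ = -3, v = (-3, 1, 0), so v₃ = 0.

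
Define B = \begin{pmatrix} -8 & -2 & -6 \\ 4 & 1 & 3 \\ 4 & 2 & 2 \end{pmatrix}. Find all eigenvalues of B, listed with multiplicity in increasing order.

Characteristic polynomial: p(λ) = λ^3 + 5λ^2 + 4λ = λ(λ + 1)(λ + 4).
Roots (with multiplicity): -4, -1, 0.

-4, -1, 0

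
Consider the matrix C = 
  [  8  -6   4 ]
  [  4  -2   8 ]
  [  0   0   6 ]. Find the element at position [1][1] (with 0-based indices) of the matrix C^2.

Characteristic polynomial: s^3 - 12s^2 + 44s - 48 = (s - 6)(s - 4)(s - 2), so the eigenvalues are 2, 4, 6.
s=2: eigenvector (1, 1, 0).
s=4: eigenvector (3, 2, 0).
s=6: eigenvector (-2, 0, 1).
P = [[1, 3, -2], [1, 2, 0], [0, 0, 1]], D = diag(2, 4, 6), P⁻¹ = [[-2, 3, -4], [1, -1, 2], [0, 0, 1]].
C² = P·diag(4, 16, 36)·P⁻¹ = [[40, -36, 8], [24, -20, 48], [0, 0, 36]].
The requested entry is -20.

-20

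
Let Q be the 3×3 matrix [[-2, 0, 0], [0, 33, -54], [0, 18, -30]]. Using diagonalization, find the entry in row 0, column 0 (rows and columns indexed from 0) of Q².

Characteristic polynomial: μ^3 - μ^2 - 24μ - 36 = (μ - 6)(μ + 2)(μ + 3), so the eigenvalues are -3, -2, 6.
μ=-2: eigenvector (1, 0, 0).
μ=-3: eigenvector (0, -3, -2).
μ=6: eigenvector (0, 2, 1).
P = [[1, 0, 0], [0, -3, 2], [0, -2, 1]], D = diag(-2, -3, 6), P⁻¹ = [[1, 0, 0], [0, 1, -2], [0, 2, -3]].
Q² = P·diag(4, 9, 36)·P⁻¹ = [[4, 0, 0], [0, 117, -162], [0, 54, -72]].
The requested entry is 4.

4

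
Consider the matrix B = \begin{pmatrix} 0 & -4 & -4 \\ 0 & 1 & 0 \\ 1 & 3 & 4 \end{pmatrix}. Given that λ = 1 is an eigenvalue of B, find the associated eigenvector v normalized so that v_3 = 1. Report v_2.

-1

B − 1I = [[-1, -4, -4], [0, 0, 0], [1, 3, 3]].
Solving (B − 1I)v = 0 gives the eigenspace spanned by (0, -1, 1).
With v_3 = 1, v = (0, -1, 1), so v_2 = -1.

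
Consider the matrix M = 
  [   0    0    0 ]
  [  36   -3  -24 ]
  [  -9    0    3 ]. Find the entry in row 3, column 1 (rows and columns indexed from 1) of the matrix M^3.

-81

Characteristic polynomial: t^3 - 9t = t(t - 3)(t + 3), so the eigenvalues are -3, 0, 3.
t=0: eigenvector (1, -12, 3).
t=-3: eigenvector (0, 1, 0).
t=3: eigenvector (0, -4, 1).
P = [[1, 0, 0], [-12, 1, -4], [3, 0, 1]], D = diag(0, -3, 3), P⁻¹ = [[1, 0, 0], [0, 1, 4], [-3, 0, 1]].
M³ = P·diag(0, -27, 27)·P⁻¹ = [[0, 0, 0], [324, -27, -216], [-81, 0, 27]].
The requested entry is -81.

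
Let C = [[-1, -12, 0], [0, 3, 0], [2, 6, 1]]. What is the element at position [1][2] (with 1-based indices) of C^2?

-24

Characteristic polynomial: μ^3 - 3μ^2 - μ + 3 = (μ - 3)(μ - 1)(μ + 1), so the eigenvalues are -1, 1, 3.
μ=-1: eigenvector (1, 0, -1).
μ=3: eigenvector (-3, 1, 0).
μ=1: eigenvector (0, 0, 1).
P = [[1, -3, 0], [0, 1, 0], [-1, 0, 1]], D = diag(-1, 3, 1), P⁻¹ = [[1, 3, 0], [0, 1, 0], [1, 3, 1]].
C² = P·diag(1, 9, 1)·P⁻¹ = [[1, -24, 0], [0, 9, 0], [0, 0, 1]].
The requested entry is -24.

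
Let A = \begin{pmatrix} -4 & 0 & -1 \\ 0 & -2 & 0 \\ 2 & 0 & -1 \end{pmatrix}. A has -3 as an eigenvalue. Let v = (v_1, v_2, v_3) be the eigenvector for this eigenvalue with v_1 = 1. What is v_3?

A + 3I = [[-1, 0, -1], [0, 1, 0], [2, 0, 2]].
Solving (A + 3I)v = 0 gives the eigenspace spanned by (1, 0, -1).
With v_1 = 1, v = (1, 0, -1), so v_3 = -1.

-1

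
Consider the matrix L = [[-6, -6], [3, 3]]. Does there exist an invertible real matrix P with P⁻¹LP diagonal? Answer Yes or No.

Yes

Characteristic polynomial: p(μ) = μ^2 + 3μ = μ(μ + 3).
All 2 eigenvalues are distinct, so L is diagonalizable.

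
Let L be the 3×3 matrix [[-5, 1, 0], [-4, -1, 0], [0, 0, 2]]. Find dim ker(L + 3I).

1

L + 3I = [[-2, 1, 0], [-4, 2, 0], [0, 0, 5]].
This matrix has rank 2, so its null space has dimension 3 − 2 = 1.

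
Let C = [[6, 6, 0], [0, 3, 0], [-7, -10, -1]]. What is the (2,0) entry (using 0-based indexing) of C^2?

-35

Characteristic polynomial: s^3 - 8s^2 + 9s + 18 = (s - 6)(s - 3)(s + 1), so the eigenvalues are -1, 3, 6.
s=6: eigenvector (1, 0, -1).
s=3: eigenvector (-2, 1, 1).
s=-1: eigenvector (0, 0, 1).
P = [[1, -2, 0], [0, 1, 0], [-1, 1, 1]], D = diag(6, 3, -1), P⁻¹ = [[1, 2, 0], [0, 1, 0], [1, 1, 1]].
C² = P·diag(36, 9, 1)·P⁻¹ = [[36, 54, 0], [0, 9, 0], [-35, -62, 1]].
The requested entry is -35.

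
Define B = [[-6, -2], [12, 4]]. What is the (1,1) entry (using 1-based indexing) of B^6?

192

Characteristic polynomial: λ^2 + 2λ = λ(λ + 2), so the eigenvalues are -2, 0.
λ=-2: eigenvector (1, -2).
λ=0: eigenvector (1, -3).
P = [[1, 1], [-2, -3]], D = diag(-2, 0), P⁻¹ = [[3, 1], [-2, -1]].
B⁶ = P·diag(64, 0)·P⁻¹ = [[192, 64], [-384, -128]].
The requested entry is 192.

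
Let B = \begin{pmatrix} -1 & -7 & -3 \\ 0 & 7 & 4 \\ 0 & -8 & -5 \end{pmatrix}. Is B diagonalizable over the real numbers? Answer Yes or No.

Characteristic polynomial: p(r) = r^3 - r^2 - 5r - 3 = (r - 3)(r + 1)^2.
r = -1 has algebraic multiplicity 2; rank(B + 1I) = 2, so geometric multiplicity = 1.
Geometric multiplicity < algebraic multiplicity, so B is not diagonalizable.

No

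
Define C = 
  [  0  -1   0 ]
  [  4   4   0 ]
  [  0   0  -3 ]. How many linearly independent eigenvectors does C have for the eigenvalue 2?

C − 2I = [[-2, -1, 0], [4, 2, 0], [0, 0, -5]].
This matrix has rank 2, so its null space has dimension 3 − 2 = 1.

1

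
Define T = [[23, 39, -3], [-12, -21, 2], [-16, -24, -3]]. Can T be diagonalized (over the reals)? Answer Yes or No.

Characteristic polynomial: p(r) = r^3 + r^2 - 21r - 45 = (r - 5)(r + 3)^2.
r = -3 has algebraic multiplicity 2; rank(T + 3I) = 2, so geometric multiplicity = 1.
Geometric multiplicity < algebraic multiplicity, so T is not diagonalizable.

No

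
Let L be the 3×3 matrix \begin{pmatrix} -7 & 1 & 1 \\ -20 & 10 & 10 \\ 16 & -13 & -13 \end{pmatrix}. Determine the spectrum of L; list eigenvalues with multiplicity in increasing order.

-5, -5, 0

Characteristic polynomial: p(r) = r^3 + 10r^2 + 25r = r(r + 5)^2.
Roots (with multiplicity): -5, -5, 0.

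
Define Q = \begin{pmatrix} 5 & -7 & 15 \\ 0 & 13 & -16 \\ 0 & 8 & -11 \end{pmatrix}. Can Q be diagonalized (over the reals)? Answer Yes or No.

No

Characteristic polynomial: p(λ) = λ^3 - 7λ^2 - 5λ + 75 = (λ - 5)^2(λ + 3).
λ = 5 has algebraic multiplicity 2; rank(Q − 5I) = 2, so geometric multiplicity = 1.
Geometric multiplicity < algebraic multiplicity, so Q is not diagonalizable.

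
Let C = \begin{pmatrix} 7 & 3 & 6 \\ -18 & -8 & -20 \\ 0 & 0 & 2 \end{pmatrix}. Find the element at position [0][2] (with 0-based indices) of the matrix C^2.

Characteristic polynomial: λ^3 - λ^2 - 4λ + 4 = (λ - 2)(λ - 1)(λ + 2), so the eigenvalues are -2, 1, 2.
λ=1: eigenvector (1, -2, 0).
λ=-2: eigenvector (-1, 3, 0).
λ=2: eigenvector (0, -2, 1).
P = [[1, -1, 0], [-2, 3, -2], [0, 0, 1]], D = diag(1, -2, 2), P⁻¹ = [[3, 1, 2], [2, 1, 2], [0, 0, 1]].
C² = P·diag(1, 4, 4)·P⁻¹ = [[-5, -3, -6], [18, 10, 12], [0, 0, 4]].
The requested entry is -6.

-6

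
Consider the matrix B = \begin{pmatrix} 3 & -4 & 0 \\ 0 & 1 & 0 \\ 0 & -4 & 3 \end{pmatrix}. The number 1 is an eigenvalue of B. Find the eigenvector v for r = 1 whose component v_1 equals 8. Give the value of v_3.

8

B − 1I = [[2, -4, 0], [0, 0, 0], [0, -4, 2]].
Solving (B − 1I)v = 0 gives the eigenspace spanned by (8, 4, 8).
With v_1 = 8, v = (8, 4, 8), so v_3 = 8.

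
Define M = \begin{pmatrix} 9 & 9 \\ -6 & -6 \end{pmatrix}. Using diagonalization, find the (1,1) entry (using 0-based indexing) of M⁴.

Characteristic polynomial: r^2 - 3r = r(r - 3), so the eigenvalues are 0, 3.
r=3: eigenvector (3, -2).
r=0: eigenvector (1, -1).
P = [[3, 1], [-2, -1]], D = diag(3, 0), P⁻¹ = [[1, 1], [-2, -3]].
M⁴ = P·diag(81, 0)·P⁻¹ = [[243, 243], [-162, -162]].
The requested entry is -162.

-162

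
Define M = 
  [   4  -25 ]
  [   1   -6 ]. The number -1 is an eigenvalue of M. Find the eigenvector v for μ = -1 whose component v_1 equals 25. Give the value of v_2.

M + 1I = [[5, -25], [1, -5]].
Solving (M + 1I)v = 0 gives the eigenspace spanned by (25, 5).
With v_1 = 25, v = (25, 5), so v_2 = 5.

5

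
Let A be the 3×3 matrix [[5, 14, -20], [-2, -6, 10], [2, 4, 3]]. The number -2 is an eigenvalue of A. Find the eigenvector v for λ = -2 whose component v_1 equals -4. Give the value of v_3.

0

A + 2I = [[7, 14, -20], [-2, -4, 10], [2, 4, 5]].
Solving (A + 2I)v = 0 gives the eigenspace spanned by (-4, 2, 0).
With v_1 = -4, v = (-4, 2, 0), so v_3 = 0.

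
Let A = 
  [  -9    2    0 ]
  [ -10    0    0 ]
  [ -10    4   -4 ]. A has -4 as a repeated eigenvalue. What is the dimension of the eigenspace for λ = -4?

2

A + 4I = [[-5, 2, 0], [-10, 4, 0], [-10, 4, 0]].
This matrix has rank 1, so its null space has dimension 3 − 1 = 2.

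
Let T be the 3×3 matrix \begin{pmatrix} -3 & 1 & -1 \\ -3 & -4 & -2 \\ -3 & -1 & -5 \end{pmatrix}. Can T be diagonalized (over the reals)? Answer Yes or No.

No

Characteristic polynomial: p(s) = s^3 + 12s^2 + 45s + 54 = (s + 3)^2(s + 6).
s = -3 has algebraic multiplicity 2; rank(T + 3I) = 2, so geometric multiplicity = 1.
Geometric multiplicity < algebraic multiplicity, so T is not diagonalizable.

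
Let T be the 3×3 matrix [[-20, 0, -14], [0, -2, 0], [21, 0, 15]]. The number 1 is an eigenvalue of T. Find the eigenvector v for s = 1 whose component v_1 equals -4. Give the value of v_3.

6

T − 1I = [[-21, 0, -14], [0, -3, 0], [21, 0, 14]].
Solving (T − 1I)v = 0 gives the eigenspace spanned by (-4, 0, 6).
With v_1 = -4, v = (-4, 0, 6), so v_3 = 6.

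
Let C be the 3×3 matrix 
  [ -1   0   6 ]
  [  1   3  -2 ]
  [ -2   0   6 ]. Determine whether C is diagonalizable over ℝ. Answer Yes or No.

No

Characteristic polynomial: p(r) = r^3 - 8r^2 + 21r - 18 = (r - 3)^2(r - 2).
r = 3 has algebraic multiplicity 2; rank(C − 3I) = 2, so geometric multiplicity = 1.
Geometric multiplicity < algebraic multiplicity, so C is not diagonalizable.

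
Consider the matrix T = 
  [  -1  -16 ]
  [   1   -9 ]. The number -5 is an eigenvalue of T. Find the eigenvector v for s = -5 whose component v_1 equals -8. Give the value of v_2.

-2

T + 5I = [[4, -16], [1, -4]].
Solving (T + 5I)v = 0 gives the eigenspace spanned by (-8, -2).
With v_1 = -8, v = (-8, -2), so v_2 = -2.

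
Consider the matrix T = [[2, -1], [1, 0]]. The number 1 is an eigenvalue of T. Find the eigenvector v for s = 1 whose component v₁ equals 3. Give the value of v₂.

T − 1I = [[1, -1], [1, -1]].
Solving (T − 1I)v = 0 gives the eigenspace spanned by (3, 3).
With v₁ = 3, v = (3, 3), so v₂ = 3.

3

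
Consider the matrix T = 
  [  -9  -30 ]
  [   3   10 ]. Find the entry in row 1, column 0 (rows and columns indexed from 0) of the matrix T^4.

3

Characteristic polynomial: λ^2 - λ = λ(λ - 1), so the eigenvalues are 0, 1.
λ=0: eigenvector (10, -3).
λ=1: eigenvector (-3, 1).
P = [[10, -3], [-3, 1]], D = diag(0, 1), P⁻¹ = [[1, 3], [3, 10]].
T⁴ = P·diag(0, 1)·P⁻¹ = [[-9, -30], [3, 10]].
The requested entry is 3.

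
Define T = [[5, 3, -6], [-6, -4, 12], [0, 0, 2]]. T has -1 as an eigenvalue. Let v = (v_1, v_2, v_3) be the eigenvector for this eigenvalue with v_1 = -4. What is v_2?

T + 1I = [[6, 3, -6], [-6, -3, 12], [0, 0, 3]].
Solving (T + 1I)v = 0 gives the eigenspace spanned by (-4, 8, 0).
With v_1 = -4, v = (-4, 8, 0), so v_2 = 8.

8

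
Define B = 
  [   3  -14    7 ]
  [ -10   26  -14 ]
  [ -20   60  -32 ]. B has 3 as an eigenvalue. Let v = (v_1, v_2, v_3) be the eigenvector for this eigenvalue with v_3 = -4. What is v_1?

1

B − 3I = [[0, -14, 7], [-10, 23, -14], [-20, 60, -35]].
Solving (B − 3I)v = 0 gives the eigenspace spanned by (1, -2, -4).
With v_3 = -4, v = (1, -2, -4), so v_1 = 1.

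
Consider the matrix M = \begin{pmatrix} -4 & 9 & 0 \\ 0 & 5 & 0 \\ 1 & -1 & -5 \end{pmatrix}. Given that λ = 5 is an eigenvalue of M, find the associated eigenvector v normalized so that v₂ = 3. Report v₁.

3

M − 5I = [[-9, 9, 0], [0, 0, 0], [1, -1, -10]].
Solving (M − 5I)v = 0 gives the eigenspace spanned by (3, 3, 0).
With v₂ = 3, v = (3, 3, 0), so v₁ = 3.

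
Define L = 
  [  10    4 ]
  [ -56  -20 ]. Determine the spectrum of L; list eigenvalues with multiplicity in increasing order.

Characteristic polynomial: p(μ) = μ^2 + 10μ + 24 = (μ + 4)(μ + 6).
Roots (with multiplicity): -6, -4.

-6, -4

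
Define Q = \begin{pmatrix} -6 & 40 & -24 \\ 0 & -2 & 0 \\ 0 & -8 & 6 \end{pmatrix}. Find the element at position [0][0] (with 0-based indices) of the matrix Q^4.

Characteristic polynomial: r^3 + 2r^2 - 36r - 72 = (r - 6)(r + 2)(r + 6), so the eigenvalues are -6, -2, 6.
r=-6: eigenvector (1, 0, 0).
r=-2: eigenvector (4, 1, 1).
r=6: eigenvector (-2, 0, 1).
P = [[1, 4, -2], [0, 1, 0], [0, 1, 1]], D = diag(-6, -2, 6), P⁻¹ = [[1, -6, 2], [0, 1, 0], [0, -1, 1]].
Q⁴ = P·diag(1296, 16, 1296)·P⁻¹ = [[1296, -5120, 0], [0, 16, 0], [0, -1280, 1296]].
The requested entry is 1296.

1296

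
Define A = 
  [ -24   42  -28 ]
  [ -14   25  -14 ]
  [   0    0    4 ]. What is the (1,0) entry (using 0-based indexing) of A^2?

-14

Characteristic polynomial: t^3 - 5t^2 - 8t + 48 = (t - 4)^2(t + 3), so the eigenvalues are -3, 4, 4.
t=4: eigenvector (-3, -2, 0).
t=-3: eigenvector (2, 1, 0).
t=4: eigenvector (-4, -2, 1).
P = [[-3, 2, -4], [-2, 1, -2], [0, 0, 1]], D = diag(4, -3, 4), P⁻¹ = [[1, -2, 0], [2, -3, 2], [0, 0, 1]].
A² = P·diag(16, 9, 16)·P⁻¹ = [[-12, 42, -28], [-14, 37, -14], [0, 0, 16]].
The requested entry is -14.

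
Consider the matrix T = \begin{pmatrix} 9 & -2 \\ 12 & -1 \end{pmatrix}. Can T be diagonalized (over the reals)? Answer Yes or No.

Characteristic polynomial: p(λ) = λ^2 - 8λ + 15 = (λ - 5)(λ - 3).
All 2 eigenvalues are distinct, so T is diagonalizable.

Yes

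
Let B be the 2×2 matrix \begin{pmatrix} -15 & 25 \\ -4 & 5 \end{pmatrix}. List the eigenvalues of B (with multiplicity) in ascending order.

-5, -5

Characteristic polynomial: p(μ) = μ^2 + 10μ + 25 = (μ + 5)^2.
Roots (with multiplicity): -5, -5.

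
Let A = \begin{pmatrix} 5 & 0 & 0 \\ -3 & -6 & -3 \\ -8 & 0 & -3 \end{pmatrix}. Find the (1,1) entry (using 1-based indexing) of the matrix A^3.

Characteristic polynomial: s^3 + 4s^2 - 27s - 90 = (s - 5)(s + 3)(s + 6), so the eigenvalues are -6, -3, 5.
s=-3: eigenvector (0, -1, 1).
s=-6: eigenvector (0, 1, 0).
s=5: eigenvector (-1, 0, 1).
P = [[0, 0, -1], [-1, 1, 0], [1, 0, 1]], D = diag(-3, -6, 5), P⁻¹ = [[1, 0, 1], [1, 1, 1], [-1, 0, 0]].
A³ = P·diag(-27, -216, 125)·P⁻¹ = [[125, 0, 0], [-189, -216, -189], [-152, 0, -27]].
The requested entry is 125.

125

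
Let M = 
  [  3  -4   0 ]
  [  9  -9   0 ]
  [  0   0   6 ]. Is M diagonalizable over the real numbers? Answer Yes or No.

Characteristic polynomial: p(r) = r^3 - 27r - 54 = (r - 6)(r + 3)^2.
r = -3 has algebraic multiplicity 2; rank(M + 3I) = 2, so geometric multiplicity = 1.
Geometric multiplicity < algebraic multiplicity, so M is not diagonalizable.

No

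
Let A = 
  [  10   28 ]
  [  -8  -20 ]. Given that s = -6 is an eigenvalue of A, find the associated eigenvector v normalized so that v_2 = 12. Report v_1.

-21

A + 6I = [[16, 28], [-8, -14]].
Solving (A + 6I)v = 0 gives the eigenspace spanned by (-21, 12).
With v_2 = 12, v = (-21, 12), so v_1 = -21.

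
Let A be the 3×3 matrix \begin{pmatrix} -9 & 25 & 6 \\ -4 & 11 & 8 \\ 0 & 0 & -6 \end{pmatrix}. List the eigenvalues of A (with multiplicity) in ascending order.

-6, 1, 1

Characteristic polynomial: p(t) = t^3 + 4t^2 - 11t + 6 = (t - 1)^2(t + 6).
Roots (with multiplicity): -6, 1, 1.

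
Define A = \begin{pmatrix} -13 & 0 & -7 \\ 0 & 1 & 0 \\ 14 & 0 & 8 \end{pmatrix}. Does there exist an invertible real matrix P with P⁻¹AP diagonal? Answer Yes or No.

Yes

Characteristic polynomial: p(t) = t^3 + 4t^2 - 11t + 6 = (t - 1)^2(t + 6).
t = 1 has algebraic multiplicity 2; rank(A − 1I) = 1, so geometric multiplicity = 2.
Every eigenvalue has geometric = algebraic multiplicity, so A is diagonalizable.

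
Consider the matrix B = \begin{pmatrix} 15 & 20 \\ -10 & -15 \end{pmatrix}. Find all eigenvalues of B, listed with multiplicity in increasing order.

-5, 5

Characteristic polynomial: p(r) = r^2 - 25 = (r - 5)(r + 5).
Roots (with multiplicity): -5, 5.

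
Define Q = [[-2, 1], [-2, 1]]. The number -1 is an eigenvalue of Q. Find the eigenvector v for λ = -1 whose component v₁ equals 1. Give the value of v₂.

1

Q + 1I = [[-1, 1], [-2, 2]].
Solving (Q + 1I)v = 0 gives the eigenspace spanned by (1, 1).
With v₁ = 1, v = (1, 1), so v₂ = 1.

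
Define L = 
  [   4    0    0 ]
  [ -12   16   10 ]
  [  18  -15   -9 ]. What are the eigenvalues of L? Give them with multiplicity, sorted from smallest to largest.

1, 4, 6

Characteristic polynomial: p(μ) = μ^3 - 11μ^2 + 34μ - 24 = (μ - 6)(μ - 4)(μ - 1).
Roots (with multiplicity): 1, 4, 6.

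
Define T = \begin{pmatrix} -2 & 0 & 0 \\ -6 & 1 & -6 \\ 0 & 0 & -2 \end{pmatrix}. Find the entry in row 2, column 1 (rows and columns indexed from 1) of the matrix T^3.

-18

Characteristic polynomial: r^3 + 3r^2 - 4 = (r - 1)(r + 2)^2, so the eigenvalues are -2, -2, 1.
r=-2: eigenvector (1, 2, 0).
r=1: eigenvector (0, 1, 0).
r=-2: eigenvector (-1, 0, 1).
P = [[1, 0, -1], [2, 1, 0], [0, 0, 1]], D = diag(-2, 1, -2), P⁻¹ = [[1, 0, 1], [-2, 1, -2], [0, 0, 1]].
T³ = P·diag(-8, 1, -8)·P⁻¹ = [[-8, 0, 0], [-18, 1, -18], [0, 0, -8]].
The requested entry is -18.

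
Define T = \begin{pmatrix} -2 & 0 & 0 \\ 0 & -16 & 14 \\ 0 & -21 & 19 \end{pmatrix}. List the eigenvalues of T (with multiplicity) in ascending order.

-2, -2, 5

Characteristic polynomial: p(λ) = λ^3 - λ^2 - 16λ - 20 = (λ - 5)(λ + 2)^2.
Roots (with multiplicity): -2, -2, 5.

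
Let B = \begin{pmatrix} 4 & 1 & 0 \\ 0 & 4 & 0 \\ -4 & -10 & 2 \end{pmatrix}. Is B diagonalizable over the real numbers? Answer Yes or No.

No

Characteristic polynomial: p(μ) = μ^3 - 10μ^2 + 32μ - 32 = (μ - 4)^2(μ - 2).
μ = 4 has algebraic multiplicity 2; rank(B − 4I) = 2, so geometric multiplicity = 1.
Geometric multiplicity < algebraic multiplicity, so B is not diagonalizable.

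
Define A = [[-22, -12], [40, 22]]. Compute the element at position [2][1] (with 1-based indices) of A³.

160

Characteristic polynomial: r^2 - 4 = (r - 2)(r + 2), so the eigenvalues are -2, 2.
r=2: eigenvector (-1, 2).
r=-2: eigenvector (3, -5).
P = [[-1, 3], [2, -5]], D = diag(2, -2), P⁻¹ = [[5, 3], [2, 1]].
A³ = P·diag(8, -8)·P⁻¹ = [[-88, -48], [160, 88]].
The requested entry is 160.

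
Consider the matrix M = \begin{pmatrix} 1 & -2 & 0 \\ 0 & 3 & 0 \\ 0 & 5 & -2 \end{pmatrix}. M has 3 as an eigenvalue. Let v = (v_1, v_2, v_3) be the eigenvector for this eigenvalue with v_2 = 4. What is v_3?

M − 3I = [[-2, -2, 0], [0, 0, 0], [0, 5, -5]].
Solving (M − 3I)v = 0 gives the eigenspace spanned by (-4, 4, 4).
With v_2 = 4, v = (-4, 4, 4), so v_3 = 4.

4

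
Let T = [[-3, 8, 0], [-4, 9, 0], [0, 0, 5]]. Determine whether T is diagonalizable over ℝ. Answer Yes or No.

Characteristic polynomial: p(μ) = μ^3 - 11μ^2 + 35μ - 25 = (μ - 5)^2(μ - 1).
μ = 5 has algebraic multiplicity 2; rank(T − 5I) = 1, so geometric multiplicity = 2.
Every eigenvalue has geometric = algebraic multiplicity, so T is diagonalizable.

Yes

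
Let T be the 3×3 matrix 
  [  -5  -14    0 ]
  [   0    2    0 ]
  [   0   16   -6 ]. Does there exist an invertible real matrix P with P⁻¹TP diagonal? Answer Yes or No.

Characteristic polynomial: p(r) = r^3 + 9r^2 + 8r - 60 = (r - 2)(r + 5)(r + 6).
All 3 eigenvalues are distinct, so T is diagonalizable.

Yes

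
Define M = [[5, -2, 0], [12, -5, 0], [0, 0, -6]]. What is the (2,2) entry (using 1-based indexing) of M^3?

-5

Characteristic polynomial: t^3 + 6t^2 - t - 6 = (t - 1)(t + 1)(t + 6), so the eigenvalues are -6, -1, 1.
t=1: eigenvector (1, 2, 0).
t=-1: eigenvector (1, 3, 0).
t=-6: eigenvector (0, 0, 1).
P = [[1, 1, 0], [2, 3, 0], [0, 0, 1]], D = diag(1, -1, -6), P⁻¹ = [[3, -1, 0], [-2, 1, 0], [0, 0, 1]].
M³ = P·diag(1, -1, -216)·P⁻¹ = [[5, -2, 0], [12, -5, 0], [0, 0, -216]].
The requested entry is -5.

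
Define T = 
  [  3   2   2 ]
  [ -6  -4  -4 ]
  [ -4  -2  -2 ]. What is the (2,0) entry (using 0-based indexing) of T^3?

Characteristic polynomial: s^3 + 3s^2 + 2s = s(s + 1)(s + 2), so the eigenvalues are -2, -1, 0.
s=-2: eigenvector (-2, 4, 1).
s=0: eigenvector (0, 1, -1).
s=-1: eigenvector (1, -2, 0).
P = [[-2, 0, 1], [4, 1, -2], [1, -1, 0]], D = diag(-2, 0, -1), P⁻¹ = [[2, 1, 1], [2, 1, 0], [5, 2, 2]].
T³ = P·diag(-8, 0, -1)·P⁻¹ = [[27, 14, 14], [-54, -28, -28], [-16, -8, -8]].
The requested entry is -16.

-16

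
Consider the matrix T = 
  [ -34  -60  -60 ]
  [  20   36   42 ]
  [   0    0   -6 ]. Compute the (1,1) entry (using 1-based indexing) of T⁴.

Characteristic polynomial: λ^3 + 4λ^2 - 36λ - 144 = (λ - 6)(λ + 4)(λ + 6), so the eigenvalues are -6, -4, 6.
λ=6: eigenvector (-3, 2, 0).
λ=-6: eigenvector (0, -1, 1).
λ=-4: eigenvector (-2, 1, 0).
P = [[-3, 0, -2], [2, -1, 1], [0, 1, 0]], D = diag(6, -6, -4), P⁻¹ = [[1, 2, 2], [0, 0, 1], [-2, -3, -3]].
T⁴ = P·diag(1296, 1296, 256)·P⁻¹ = [[-2864, -6240, -6240], [2080, 4416, 3120], [0, 0, 1296]].
The requested entry is -2864.

-2864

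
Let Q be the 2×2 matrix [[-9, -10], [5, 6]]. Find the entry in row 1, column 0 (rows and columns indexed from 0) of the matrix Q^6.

Characteristic polynomial: r^2 + 3r - 4 = (r - 1)(r + 4), so the eigenvalues are -4, 1.
r=1: eigenvector (1, -1).
r=-4: eigenvector (2, -1).
P = [[1, 2], [-1, -1]], D = diag(1, -4), P⁻¹ = [[-1, -2], [1, 1]].
Q⁶ = P·diag(1, 4096)·P⁻¹ = [[8191, 8190], [-4095, -4094]].
The requested entry is -4095.

-4095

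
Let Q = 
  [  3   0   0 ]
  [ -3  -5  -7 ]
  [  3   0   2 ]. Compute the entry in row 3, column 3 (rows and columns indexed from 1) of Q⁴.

16

Characteristic polynomial: t^3 - 19t + 30 = (t - 3)(t - 2)(t + 5), so the eigenvalues are -5, 2, 3.
t=3: eigenvector (1, -3, 3).
t=-5: eigenvector (0, 1, 0).
t=2: eigenvector (0, -1, 1).
P = [[1, 0, 0], [-3, 1, -1], [3, 0, 1]], D = diag(3, -5, 2), P⁻¹ = [[1, 0, 0], [0, 1, 1], [-3, 0, 1]].
Q⁴ = P·diag(81, 625, 16)·P⁻¹ = [[81, 0, 0], [-195, 625, 609], [195, 0, 16]].
The requested entry is 16.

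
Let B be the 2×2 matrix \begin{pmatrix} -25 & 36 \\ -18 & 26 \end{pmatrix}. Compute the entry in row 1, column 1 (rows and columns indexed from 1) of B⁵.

Characteristic polynomial: λ^2 - λ - 2 = (λ - 2)(λ + 1), so the eigenvalues are -1, 2.
λ=2: eigenvector (4, 3).
λ=-1: eigenvector (-3, -2).
P = [[4, -3], [3, -2]], D = diag(2, -1), P⁻¹ = [[-2, 3], [-3, 4]].
B⁵ = P·diag(32, -1)·P⁻¹ = [[-265, 396], [-198, 296]].
The requested entry is -265.

-265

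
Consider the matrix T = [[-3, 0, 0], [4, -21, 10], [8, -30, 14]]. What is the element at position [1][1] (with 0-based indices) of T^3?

Characteristic polynomial: s^3 + 10s^2 + 27s + 18 = (s + 1)(s + 3)(s + 6), so the eigenvalues are -6, -3, -1.
s=-6: eigenvector (0, -2, -3).
s=-1: eigenvector (0, 1, 2).
s=-3: eigenvector (1, -2, -4).
P = [[0, 0, 1], [-2, 1, -2], [-3, 2, -4]], D = diag(-6, -1, -3), P⁻¹ = [[0, -2, 1], [2, -3, 2], [1, 0, 0]].
T³ = P·diag(-216, -1, -27)·P⁻¹ = [[-27, 0, 0], [52, -861, 430], [104, -1290, 644]].
The requested entry is -861.

-861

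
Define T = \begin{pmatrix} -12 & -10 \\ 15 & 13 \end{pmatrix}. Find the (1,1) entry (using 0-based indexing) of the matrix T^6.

Characteristic polynomial: r^2 - r - 6 = (r - 3)(r + 2), so the eigenvalues are -2, 3.
r=-2: eigenvector (-1, 1).
r=3: eigenvector (-2, 3).
P = [[-1, -2], [1, 3]], D = diag(-2, 3), P⁻¹ = [[-3, -2], [1, 1]].
T⁶ = P·diag(64, 729)·P⁻¹ = [[-1266, -1330], [1995, 2059]].
The requested entry is 2059.

2059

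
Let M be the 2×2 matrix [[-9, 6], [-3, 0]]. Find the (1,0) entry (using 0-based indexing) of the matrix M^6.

Characteristic polynomial: λ^2 + 9λ + 18 = (λ + 3)(λ + 6), so the eigenvalues are -6, -3.
λ=-6: eigenvector (2, 1).
λ=-3: eigenvector (1, 1).
P = [[2, 1], [1, 1]], D = diag(-6, -3), P⁻¹ = [[1, -1], [-1, 2]].
M⁶ = P·diag(46656, 729)·P⁻¹ = [[92583, -91854], [45927, -45198]].
The requested entry is 45927.

45927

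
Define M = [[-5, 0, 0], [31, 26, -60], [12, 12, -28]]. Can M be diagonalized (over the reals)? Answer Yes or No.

Characteristic polynomial: p(s) = s^3 + 7s^2 + 2s - 40 = (s - 2)(s + 4)(s + 5).
All 3 eigenvalues are distinct, so M is diagonalizable.

Yes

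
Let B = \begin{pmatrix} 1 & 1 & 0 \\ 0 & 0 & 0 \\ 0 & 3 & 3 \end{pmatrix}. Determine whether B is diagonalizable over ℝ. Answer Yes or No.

Characteristic polynomial: p(μ) = μ^3 - 4μ^2 + 3μ = μ(μ - 3)(μ - 1).
All 3 eigenvalues are distinct, so B is diagonalizable.

Yes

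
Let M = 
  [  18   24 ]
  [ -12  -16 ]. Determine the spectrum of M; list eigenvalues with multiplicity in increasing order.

Characteristic polynomial: p(s) = s^2 - 2s = s(s - 2).
Roots (with multiplicity): 0, 2.

0, 2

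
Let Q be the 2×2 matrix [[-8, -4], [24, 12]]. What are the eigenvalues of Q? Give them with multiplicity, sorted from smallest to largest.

Characteristic polynomial: p(t) = t^2 - 4t = t(t - 4).
Roots (with multiplicity): 0, 4.

0, 4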